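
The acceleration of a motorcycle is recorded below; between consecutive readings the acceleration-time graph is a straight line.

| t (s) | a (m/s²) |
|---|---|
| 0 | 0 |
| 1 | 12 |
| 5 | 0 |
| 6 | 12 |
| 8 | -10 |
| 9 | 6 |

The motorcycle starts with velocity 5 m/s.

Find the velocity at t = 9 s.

Δv equals the area under the a-t graph; then v = v₀ + Δv.
0–1 s: ½(0 + 12)(1) = 6 m/s
1–5 s: ½(12 + 0)(4) = 24 m/s
5–6 s: ½(0 + 12)(1) = 6 m/s
6–8 s: ½(12 + -10)(2) = 2 m/s
8–9 s: ½(-10 + 6)(1) = -2 m/s
Δv = 36 m/s, so v(9) = 5 + (36) = 41 m/s.

41 m/s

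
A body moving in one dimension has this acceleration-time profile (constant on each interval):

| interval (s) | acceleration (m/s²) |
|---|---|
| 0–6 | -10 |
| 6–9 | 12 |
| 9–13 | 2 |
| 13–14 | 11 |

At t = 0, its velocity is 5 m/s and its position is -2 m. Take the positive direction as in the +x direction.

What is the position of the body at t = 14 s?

On each constant-a segment, Δv = aΔt and Δx = v₀Δt + ½aΔt²; chain segment to segment.
0–6 s: v starts 5 m/s; Δx = 5·6 + ½·-10·6² = -150 m; v ends -55 m/s.
6–9 s: v starts -55 m/s; Δx = -55·3 + ½·12·3² = -111 m; v ends -19 m/s.
9–13 s: v starts -19 m/s; Δx = -19·4 + ½·2·4² = -60 m; v ends -11 m/s.
13–14 s: v starts -11 m/s; Δx = -11·1 + ½·11·1² = -5.5 m; v ends 0 m/s.
x(14) = -2 + Σ Δx = -328.5 m.

-328.5 m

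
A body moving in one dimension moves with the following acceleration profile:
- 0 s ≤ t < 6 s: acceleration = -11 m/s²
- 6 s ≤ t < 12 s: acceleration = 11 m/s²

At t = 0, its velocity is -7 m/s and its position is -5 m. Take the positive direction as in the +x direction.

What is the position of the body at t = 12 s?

-485 m

On each constant-a segment, Δv = aΔt and Δx = v₀Δt + ½aΔt²; chain segment to segment.
0–6 s: v starts -7 m/s; Δx = -7·6 + ½·-11·6² = -240 m; v ends -73 m/s.
6–12 s: v starts -73 m/s; Δx = -73·6 + ½·11·6² = -240 m; v ends -7 m/s.
x(12) = -5 + Σ Δx = -485 m.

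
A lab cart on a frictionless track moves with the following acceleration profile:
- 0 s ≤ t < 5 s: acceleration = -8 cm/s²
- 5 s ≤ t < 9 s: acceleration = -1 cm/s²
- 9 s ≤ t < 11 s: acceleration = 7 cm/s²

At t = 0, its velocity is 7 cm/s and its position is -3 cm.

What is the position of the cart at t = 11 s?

-268 cm

On each constant-a segment, Δv = aΔt and Δx = v₀Δt + ½aΔt²; chain segment to segment.
0–5 s: v starts 7 cm/s; Δx = 7·5 + ½·-8·5² = -65 cm; v ends -33 cm/s.
5–9 s: v starts -33 cm/s; Δx = -33·4 + ½·-1·4² = -140 cm; v ends -37 cm/s.
9–11 s: v starts -37 cm/s; Δx = -37·2 + ½·7·2² = -60 cm; v ends -23 cm/s.
x(11) = -3 + Σ Δx = -268 cm.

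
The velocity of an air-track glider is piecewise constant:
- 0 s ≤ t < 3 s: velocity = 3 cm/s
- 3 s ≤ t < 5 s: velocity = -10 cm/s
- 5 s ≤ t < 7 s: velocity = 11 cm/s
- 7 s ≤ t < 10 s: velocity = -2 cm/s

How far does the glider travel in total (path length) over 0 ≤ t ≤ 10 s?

57 cm

Total distance travelled is ∫|v| dt — sum the magnitudes of each area piece.
0–3 s: |3| × 3 = 9 cm
3–5 s: |-10| × 2 = 20 cm
5–7 s: |11| × 2 = 22 cm
7–10 s: |-2| × 3 = 6 cm
Total distance = 57 cm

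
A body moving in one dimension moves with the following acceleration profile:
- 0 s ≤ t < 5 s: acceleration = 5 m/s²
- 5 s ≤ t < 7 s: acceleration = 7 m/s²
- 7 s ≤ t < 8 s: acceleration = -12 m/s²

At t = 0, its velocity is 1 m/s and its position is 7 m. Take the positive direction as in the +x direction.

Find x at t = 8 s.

174.5 m

On each constant-a segment, Δv = aΔt and Δx = v₀Δt + ½aΔt²; chain segment to segment.
0–5 s: v starts 1 m/s; Δx = 1·5 + ½·5·5² = 67.5 m; v ends 26 m/s.
5–7 s: v starts 26 m/s; Δx = 26·2 + ½·7·2² = 66 m; v ends 40 m/s.
7–8 s: v starts 40 m/s; Δx = 40·1 + ½·-12·1² = 34 m; v ends 28 m/s.
x(8) = 7 + Σ Δx = 174.5 m.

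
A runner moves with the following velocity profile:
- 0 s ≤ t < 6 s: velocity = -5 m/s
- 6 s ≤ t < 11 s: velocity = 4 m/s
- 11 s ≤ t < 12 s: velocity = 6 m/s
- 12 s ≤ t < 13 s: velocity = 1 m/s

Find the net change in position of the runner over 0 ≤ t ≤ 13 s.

Net displacement equals the area under the velocity-time graph (areas below the axis count negative).
0–6 s: -5 × 6 = -30 m
6–11 s: 4 × 5 = 20 m
11–12 s: 6 × 1 = 6 m
12–13 s: 1 × 1 = 1 m
Net displacement = -3 m

-3 m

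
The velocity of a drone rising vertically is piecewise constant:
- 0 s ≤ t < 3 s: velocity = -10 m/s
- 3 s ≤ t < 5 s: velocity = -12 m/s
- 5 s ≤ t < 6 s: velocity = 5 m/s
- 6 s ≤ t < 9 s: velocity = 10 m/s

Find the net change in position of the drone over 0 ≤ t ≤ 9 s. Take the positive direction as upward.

Displacement is the signed area under the v-t curve.
0–3 s: -10 × 3 = -30 m
3–5 s: -12 × 2 = -24 m
5–6 s: 5 × 1 = 5 m
6–9 s: 10 × 3 = 30 m
Net displacement = -19 m

-19 m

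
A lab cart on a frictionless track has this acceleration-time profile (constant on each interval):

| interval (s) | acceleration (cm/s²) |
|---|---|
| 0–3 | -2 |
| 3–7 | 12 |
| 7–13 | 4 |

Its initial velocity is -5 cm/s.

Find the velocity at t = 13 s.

61 cm/s

Δv equals the area under the a-t graph; then v = v₀ + Δv.
0–3 s: -2 × 3 = -6 cm/s
3–7 s: 12 × 4 = 48 cm/s
7–13 s: 4 × 6 = 24 cm/s
Δv = 66 cm/s, so v(13) = -5 + (66) = 61 cm/s.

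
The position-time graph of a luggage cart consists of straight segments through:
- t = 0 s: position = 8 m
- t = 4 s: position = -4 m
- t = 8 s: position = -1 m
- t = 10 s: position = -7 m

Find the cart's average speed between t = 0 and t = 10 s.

2.1 m/s

Average speed = (total path length)/(elapsed time); on a piecewise-linear x-t graph the path length is Σ|Δx|.
0–4 s: |Δx| = |-4 − 8| = 12 m
4–8 s: |Δx| = |-1 − -4| = 3 m
8–10 s: |Δx| = |-7 − -1| = 6 m
Total path = 21 m; average speed = 21/10 = 2.1 m/s.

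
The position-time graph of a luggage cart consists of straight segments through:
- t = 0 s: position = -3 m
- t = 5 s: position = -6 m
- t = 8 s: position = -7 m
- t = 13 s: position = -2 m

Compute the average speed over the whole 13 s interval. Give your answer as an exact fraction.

9/13 m/s

Average speed = (total path length)/(elapsed time); on a piecewise-linear x-t graph the path length is Σ|Δx|.
0–5 s: |Δx| = |-6 − -3| = 3 m
5–8 s: |Δx| = |-7 − -6| = 1 m
8–13 s: |Δx| = |-2 − -7| = 5 m
Total path = 9 m; average speed = 9/13 = 9/13 m/s.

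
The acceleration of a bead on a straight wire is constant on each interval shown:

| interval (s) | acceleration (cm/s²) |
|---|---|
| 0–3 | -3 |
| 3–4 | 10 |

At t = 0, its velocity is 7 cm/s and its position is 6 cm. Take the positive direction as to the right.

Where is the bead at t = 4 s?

On each constant-a segment, Δv = aΔt and Δx = v₀Δt + ½aΔt²; chain segment to segment.
0–3 s: v starts 7 cm/s; Δx = 7·3 + ½·-3·3² = 7.5 cm; v ends -2 cm/s.
3–4 s: v starts -2 cm/s; Δx = -2·1 + ½·10·1² = 3 cm; v ends 8 cm/s.
x(4) = 6 + Σ Δx = 16.5 cm.

16.5 cm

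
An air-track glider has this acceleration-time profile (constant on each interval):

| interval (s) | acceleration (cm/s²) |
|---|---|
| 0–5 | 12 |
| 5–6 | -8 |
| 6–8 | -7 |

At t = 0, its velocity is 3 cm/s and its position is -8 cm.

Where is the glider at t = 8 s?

312 cm

On each constant-a segment, Δv = aΔt and Δx = v₀Δt + ½aΔt²; chain segment to segment.
0–5 s: v starts 3 cm/s; Δx = 3·5 + ½·12·5² = 165 cm; v ends 63 cm/s.
5–6 s: v starts 63 cm/s; Δx = 63·1 + ½·-8·1² = 59 cm; v ends 55 cm/s.
6–8 s: v starts 55 cm/s; Δx = 55·2 + ½·-7·2² = 96 cm; v ends 41 cm/s.
x(8) = -8 + Σ Δx = 312 cm.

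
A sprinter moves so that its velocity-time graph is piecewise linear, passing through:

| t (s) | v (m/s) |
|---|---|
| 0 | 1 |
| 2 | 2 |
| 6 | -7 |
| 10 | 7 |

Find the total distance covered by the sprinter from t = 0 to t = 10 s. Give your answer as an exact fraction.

259/9 m

Total distance travelled is ∫|v| dt — sum the magnitudes of each area piece.
0–2 s: |½(1 + 2)(2)| = 3 m
2–6 s: v = 0 at t = 26/9 s; triangle areas 8/9 + 98/9 = 106/9 m
6–10 s: v = 0 at t = 8 s; triangle areas 7 + 7 = 14 m
Total distance = 259/9 m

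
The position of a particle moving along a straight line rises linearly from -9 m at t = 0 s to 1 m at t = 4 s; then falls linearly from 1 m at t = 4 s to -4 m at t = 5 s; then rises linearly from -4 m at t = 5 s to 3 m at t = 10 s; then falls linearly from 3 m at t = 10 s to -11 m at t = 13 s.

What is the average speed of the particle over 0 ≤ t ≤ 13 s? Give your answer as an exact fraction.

36/13 m/s

Average speed = (total path length)/(elapsed time); on a piecewise-linear x-t graph the path length is Σ|Δx|.
0–4 s: |Δx| = |1 − -9| = 10 m
4–5 s: |Δx| = |-4 − 1| = 5 m
5–10 s: |Δx| = |3 − -4| = 7 m
10–13 s: |Δx| = |-11 − 3| = 14 m
Total path = 36 m; average speed = 36/13 = 36/13 m/s.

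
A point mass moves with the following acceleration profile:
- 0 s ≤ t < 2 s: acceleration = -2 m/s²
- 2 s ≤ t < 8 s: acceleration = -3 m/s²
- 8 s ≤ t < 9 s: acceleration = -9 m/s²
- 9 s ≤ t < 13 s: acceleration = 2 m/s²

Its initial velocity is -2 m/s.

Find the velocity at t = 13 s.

Δv equals the area under the a-t graph; then v = v₀ + Δv.
0–2 s: -2 × 2 = -4 m/s
2–8 s: -3 × 6 = -18 m/s
8–9 s: -9 × 1 = -9 m/s
9–13 s: 2 × 4 = 8 m/s
Δv = -23 m/s, so v(13) = -2 + (-23) = -25 m/s.

-25 m/s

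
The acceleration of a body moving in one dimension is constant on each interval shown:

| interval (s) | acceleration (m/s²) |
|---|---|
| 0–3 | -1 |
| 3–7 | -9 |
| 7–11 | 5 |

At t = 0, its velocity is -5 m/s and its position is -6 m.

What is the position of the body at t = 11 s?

On each constant-a segment, Δv = aΔt and Δx = v₀Δt + ½aΔt²; chain segment to segment.
0–3 s: v starts -5 m/s; Δx = -5·3 + ½·-1·3² = -19.5 m; v ends -8 m/s.
3–7 s: v starts -8 m/s; Δx = -8·4 + ½·-9·4² = -104 m; v ends -44 m/s.
7–11 s: v starts -44 m/s; Δx = -44·4 + ½·5·4² = -136 m; v ends -24 m/s.
x(11) = -6 + Σ Δx = -265.5 m.

-265.5 m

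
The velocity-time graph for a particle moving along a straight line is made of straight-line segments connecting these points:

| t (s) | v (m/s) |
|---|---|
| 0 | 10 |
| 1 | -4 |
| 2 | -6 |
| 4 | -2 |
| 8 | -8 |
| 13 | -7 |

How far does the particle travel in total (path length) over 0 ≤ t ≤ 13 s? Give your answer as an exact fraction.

1045/14 m

Total distance travelled is ∫|v| dt — sum the magnitudes of each area piece.
0–1 s: v = 0 at t = 5/7 s; triangle areas 25/7 + 4/7 = 29/7 m
1–2 s: |½(-4 + -6)(1)| = 5 m
2–4 s: |½(-6 + -2)(2)| = 8 m
4–8 s: |½(-2 + -8)(4)| = 20 m
8–13 s: |½(-8 + -7)(5)| = 37.5 m
Total distance = 1045/14 m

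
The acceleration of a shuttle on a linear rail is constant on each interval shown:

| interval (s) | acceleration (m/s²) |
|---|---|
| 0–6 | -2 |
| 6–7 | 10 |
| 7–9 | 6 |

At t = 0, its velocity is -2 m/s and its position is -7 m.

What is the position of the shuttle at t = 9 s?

-60 m

On each constant-a segment, Δv = aΔt and Δx = v₀Δt + ½aΔt²; chain segment to segment.
0–6 s: v starts -2 m/s; Δx = -2·6 + ½·-2·6² = -48 m; v ends -14 m/s.
6–7 s: v starts -14 m/s; Δx = -14·1 + ½·10·1² = -9 m; v ends -4 m/s.
7–9 s: v starts -4 m/s; Δx = -4·2 + ½·6·2² = 4 m; v ends 8 m/s.
x(9) = -7 + Σ Δx = -60 m.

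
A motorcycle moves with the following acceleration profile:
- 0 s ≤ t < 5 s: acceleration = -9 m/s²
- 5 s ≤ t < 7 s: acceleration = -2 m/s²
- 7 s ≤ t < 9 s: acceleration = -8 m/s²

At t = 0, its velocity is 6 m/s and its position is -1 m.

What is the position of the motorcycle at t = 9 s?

-267.5 m

On each constant-a segment, Δv = aΔt and Δx = v₀Δt + ½aΔt²; chain segment to segment.
0–5 s: v starts 6 m/s; Δx = 6·5 + ½·-9·5² = -82.5 m; v ends -39 m/s.
5–7 s: v starts -39 m/s; Δx = -39·2 + ½·-2·2² = -82 m; v ends -43 m/s.
7–9 s: v starts -43 m/s; Δx = -43·2 + ½·-8·2² = -102 m; v ends -59 m/s.
x(9) = -1 + Σ Δx = -267.5 m.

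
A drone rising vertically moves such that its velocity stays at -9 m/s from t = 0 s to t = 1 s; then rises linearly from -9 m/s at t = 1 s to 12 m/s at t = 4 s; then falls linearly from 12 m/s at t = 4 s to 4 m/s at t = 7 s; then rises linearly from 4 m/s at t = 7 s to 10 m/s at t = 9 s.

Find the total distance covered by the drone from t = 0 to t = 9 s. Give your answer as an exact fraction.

883/14 m

Distance (not displacement) is the total path length: add the absolute areas under v-t.
0–1 s: |-9| × 1 = 9 m
1–4 s: v = 0 at t = 16/7 s; triangle areas 81/14 + 72/7 = 225/14 m
4–7 s: |½(12 + 4)(3)| = 24 m
7–9 s: |½(4 + 10)(2)| = 14 m
Total distance = 883/14 m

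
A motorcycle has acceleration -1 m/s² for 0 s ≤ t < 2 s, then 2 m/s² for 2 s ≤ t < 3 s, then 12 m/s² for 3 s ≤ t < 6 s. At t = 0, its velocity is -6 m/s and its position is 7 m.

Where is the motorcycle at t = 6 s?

22 m

On each constant-a segment, Δv = aΔt and Δx = v₀Δt + ½aΔt²; chain segment to segment.
0–2 s: v starts -6 m/s; Δx = -6·2 + ½·-1·2² = -14 m; v ends -8 m/s.
2–3 s: v starts -8 m/s; Δx = -8·1 + ½·2·1² = -7 m; v ends -6 m/s.
3–6 s: v starts -6 m/s; Δx = -6·3 + ½·12·3² = 36 m; v ends 30 m/s.
x(6) = 7 + Σ Δx = 22 m.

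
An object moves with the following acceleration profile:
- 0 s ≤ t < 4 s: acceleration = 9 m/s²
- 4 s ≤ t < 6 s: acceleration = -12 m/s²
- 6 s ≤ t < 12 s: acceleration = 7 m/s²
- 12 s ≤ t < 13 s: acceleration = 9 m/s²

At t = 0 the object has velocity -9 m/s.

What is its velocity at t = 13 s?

54 m/s

Δv equals the area under the a-t graph; then v = v₀ + Δv.
0–4 s: 9 × 4 = 36 m/s
4–6 s: -12 × 2 = -24 m/s
6–12 s: 7 × 6 = 42 m/s
12–13 s: 9 × 1 = 9 m/s
Δv = 63 m/s, so v(13) = -9 + (63) = 54 m/s.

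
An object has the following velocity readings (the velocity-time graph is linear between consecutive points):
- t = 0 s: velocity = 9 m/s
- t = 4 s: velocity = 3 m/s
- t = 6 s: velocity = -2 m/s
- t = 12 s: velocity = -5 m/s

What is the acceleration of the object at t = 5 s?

Acceleration is the slope of the v-t graph on 4–6 s: (-2 − 3)/(6 − 4) = -2.5 m/s².

-2.5 m/s²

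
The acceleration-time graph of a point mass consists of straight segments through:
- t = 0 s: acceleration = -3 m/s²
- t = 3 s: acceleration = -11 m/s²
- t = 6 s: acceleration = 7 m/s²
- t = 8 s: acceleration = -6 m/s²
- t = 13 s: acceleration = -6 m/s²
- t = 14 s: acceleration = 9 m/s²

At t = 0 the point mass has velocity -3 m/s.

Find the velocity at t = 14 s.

-57.5 m/s

Δv equals the area under the a-t graph; then v = v₀ + Δv.
0–3 s: ½(-3 + -11)(3) = -21 m/s
3–6 s: ½(-11 + 7)(3) = -6 m/s
6–8 s: ½(7 + -6)(2) = 1 m/s
8–13 s: -6 × 5 = -30 m/s
13–14 s: ½(-6 + 9)(1) = 1.5 m/s
Δv = -54.5 m/s, so v(14) = -3 + (-54.5) = -57.5 m/s.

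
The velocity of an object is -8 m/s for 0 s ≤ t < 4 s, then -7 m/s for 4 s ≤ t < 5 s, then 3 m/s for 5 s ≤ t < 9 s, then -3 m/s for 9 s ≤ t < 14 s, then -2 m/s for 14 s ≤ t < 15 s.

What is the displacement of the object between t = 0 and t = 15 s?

Displacement is the signed area under the v-t curve.
0–4 s: -8 × 4 = -32 m
4–5 s: -7 × 1 = -7 m
5–9 s: 3 × 4 = 12 m
9–14 s: -3 × 5 = -15 m
14–15 s: -2 × 1 = -2 m
Net displacement = -44 m

-44 m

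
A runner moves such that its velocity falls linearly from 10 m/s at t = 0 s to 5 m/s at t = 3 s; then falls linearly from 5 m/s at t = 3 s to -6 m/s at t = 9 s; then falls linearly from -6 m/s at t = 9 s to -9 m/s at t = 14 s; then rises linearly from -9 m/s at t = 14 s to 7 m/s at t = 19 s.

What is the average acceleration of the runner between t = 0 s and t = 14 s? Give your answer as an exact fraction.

-19/14 m/s²

Average acceleration = Δv/Δt = (-9 − 10)/(14 − 0) = -19/14 m/s².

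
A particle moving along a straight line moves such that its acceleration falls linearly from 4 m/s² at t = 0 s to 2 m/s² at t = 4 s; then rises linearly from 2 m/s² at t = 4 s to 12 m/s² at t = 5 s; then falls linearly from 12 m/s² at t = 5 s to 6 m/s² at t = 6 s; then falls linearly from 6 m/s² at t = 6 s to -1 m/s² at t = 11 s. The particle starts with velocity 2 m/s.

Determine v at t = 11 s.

Δv equals the area under the a-t graph; then v = v₀ + Δv.
0–4 s: ½(4 + 2)(4) = 12 m/s
4–5 s: ½(2 + 12)(1) = 7 m/s
5–6 s: ½(12 + 6)(1) = 9 m/s
6–11 s: ½(6 + -1)(5) = 12.5 m/s
Δv = 40.5 m/s, so v(11) = 2 + (40.5) = 42.5 m/s.

42.5 m/s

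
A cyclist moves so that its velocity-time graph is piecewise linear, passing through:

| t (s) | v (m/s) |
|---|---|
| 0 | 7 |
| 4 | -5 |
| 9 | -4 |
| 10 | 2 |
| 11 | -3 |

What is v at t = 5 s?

On 4–9 s the graph is linear from -5 to -4 m/s: v(5) = -5 + (-4 − -5)·(5 − 4)/(9 − 4) = -4.8 m/s.

-4.8 m/s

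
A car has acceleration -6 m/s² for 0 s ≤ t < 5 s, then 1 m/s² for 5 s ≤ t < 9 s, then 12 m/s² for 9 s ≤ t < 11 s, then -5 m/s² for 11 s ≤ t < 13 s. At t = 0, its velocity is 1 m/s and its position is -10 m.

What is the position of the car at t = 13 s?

-226 m

On each constant-a segment, Δv = aΔt and Δx = v₀Δt + ½aΔt²; chain segment to segment.
0–5 s: v starts 1 m/s; Δx = 1·5 + ½·-6·5² = -70 m; v ends -29 m/s.
5–9 s: v starts -29 m/s; Δx = -29·4 + ½·1·4² = -108 m; v ends -25 m/s.
9–11 s: v starts -25 m/s; Δx = -25·2 + ½·12·2² = -26 m; v ends -1 m/s.
11–13 s: v starts -1 m/s; Δx = -1·2 + ½·-5·2² = -12 m; v ends -11 m/s.
x(13) = -10 + Σ Δx = -226 m.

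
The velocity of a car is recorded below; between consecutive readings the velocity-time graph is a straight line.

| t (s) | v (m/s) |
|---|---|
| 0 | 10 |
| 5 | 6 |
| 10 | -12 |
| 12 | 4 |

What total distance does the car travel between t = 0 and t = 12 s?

Total distance travelled is ∫|v| dt — sum the magnitudes of each area piece.
0–5 s: |½(10 + 6)(5)| = 40 m
5–10 s: v = 0 at t = 20/3 s; triangle areas 5 + 20 = 25 m
10–12 s: v = 0 at t = 11.5 s; triangle areas 9 + 1 = 10 m
Total distance = 75 m

75 m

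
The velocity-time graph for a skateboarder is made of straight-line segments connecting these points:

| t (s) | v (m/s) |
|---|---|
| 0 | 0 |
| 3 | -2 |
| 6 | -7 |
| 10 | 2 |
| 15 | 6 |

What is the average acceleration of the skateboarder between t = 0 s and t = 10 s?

Average acceleration = Δv/Δt = (2 − 0)/(10 − 0) = 0.2 m/s².

0.2 m/s²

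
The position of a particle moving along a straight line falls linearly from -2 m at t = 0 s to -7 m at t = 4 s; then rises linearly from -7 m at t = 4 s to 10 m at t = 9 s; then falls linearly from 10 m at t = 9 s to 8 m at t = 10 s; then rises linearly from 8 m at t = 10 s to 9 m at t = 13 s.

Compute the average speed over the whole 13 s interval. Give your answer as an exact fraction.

25/13 m/s

Average speed = (total path length)/(elapsed time); on a piecewise-linear x-t graph the path length is Σ|Δx|.
0–4 s: |Δx| = |-7 − -2| = 5 m
4–9 s: |Δx| = |10 − -7| = 17 m
9–10 s: |Δx| = |8 − 10| = 2 m
10–13 s: |Δx| = |9 − 8| = 1 m
Total path = 25 m; average speed = 25/13 = 25/13 m/s.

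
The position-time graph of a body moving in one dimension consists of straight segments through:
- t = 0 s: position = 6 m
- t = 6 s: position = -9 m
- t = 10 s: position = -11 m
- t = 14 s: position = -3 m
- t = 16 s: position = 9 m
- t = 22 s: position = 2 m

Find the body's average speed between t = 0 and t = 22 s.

Average speed = (total path length)/(elapsed time); on a piecewise-linear x-t graph the path length is Σ|Δx|.
0–6 s: |Δx| = |-9 − 6| = 15 m
6–10 s: |Δx| = |-11 − -9| = 2 m
10–14 s: |Δx| = |-3 − -11| = 8 m
14–16 s: |Δx| = |9 − -3| = 12 m
16–22 s: |Δx| = |2 − 9| = 7 m
Total path = 44 m; average speed = 44/22 = 2 m/s.

2 m/s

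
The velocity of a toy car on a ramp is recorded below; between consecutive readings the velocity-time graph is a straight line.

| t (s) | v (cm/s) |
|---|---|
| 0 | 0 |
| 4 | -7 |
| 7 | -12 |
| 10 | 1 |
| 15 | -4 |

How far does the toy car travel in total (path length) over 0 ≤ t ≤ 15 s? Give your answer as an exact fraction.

Distance (not displacement) is the total path length: add the absolute areas under v-t.
0–4 s: |½(0 + -7)(4)| = 14 cm
4–7 s: |½(-7 + -12)(3)| = 28.5 cm
7–10 s: v = 0 at t = 127/13 s; triangle areas 216/13 + 3/26 = 435/26 cm
10–15 s: v = 0 at t = 11 s; triangle areas 0.5 + 8 = 8.5 cm
Total distance = 1761/26 cm

1761/26 cm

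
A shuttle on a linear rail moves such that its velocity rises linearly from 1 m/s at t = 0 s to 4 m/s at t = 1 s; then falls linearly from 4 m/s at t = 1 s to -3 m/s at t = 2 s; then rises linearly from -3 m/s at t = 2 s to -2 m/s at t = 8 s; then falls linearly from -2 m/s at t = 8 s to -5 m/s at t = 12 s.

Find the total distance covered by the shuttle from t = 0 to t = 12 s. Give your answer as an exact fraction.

Total distance travelled is ∫|v| dt — sum the magnitudes of each area piece.
0–1 s: |½(1 + 4)(1)| = 2.5 m
1–2 s: v = 0 at t = 11/7 s; triangle areas 8/7 + 9/14 = 25/14 m
2–8 s: |½(-3 + -2)(6)| = 15 m
8–12 s: |½(-2 + -5)(4)| = 14 m
Total distance = 233/7 m

233/7 m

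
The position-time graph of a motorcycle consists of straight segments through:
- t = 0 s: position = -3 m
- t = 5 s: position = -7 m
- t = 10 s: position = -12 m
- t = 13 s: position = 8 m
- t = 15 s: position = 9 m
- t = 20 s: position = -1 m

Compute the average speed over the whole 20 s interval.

2 m/s

Average speed = (total path length)/(elapsed time); on a piecewise-linear x-t graph the path length is Σ|Δx|.
0–5 s: |Δx| = |-7 − -3| = 4 m
5–10 s: |Δx| = |-12 − -7| = 5 m
10–13 s: |Δx| = |8 − -12| = 20 m
13–15 s: |Δx| = |9 − 8| = 1 m
15–20 s: |Δx| = |-1 − 9| = 10 m
Total path = 40 m; average speed = 40/20 = 2 m/s.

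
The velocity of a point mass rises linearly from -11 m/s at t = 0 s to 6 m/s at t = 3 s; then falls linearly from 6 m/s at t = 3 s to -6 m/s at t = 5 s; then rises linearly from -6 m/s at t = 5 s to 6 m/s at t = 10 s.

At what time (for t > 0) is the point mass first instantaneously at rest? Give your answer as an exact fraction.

t = 33/17 s

v changes sign on 0–3 s (from -11 to 6); the graph is linear there, so v = 0 at t = 0 + (11)·(3 − 0)/(6 − -11) = 33/17 s.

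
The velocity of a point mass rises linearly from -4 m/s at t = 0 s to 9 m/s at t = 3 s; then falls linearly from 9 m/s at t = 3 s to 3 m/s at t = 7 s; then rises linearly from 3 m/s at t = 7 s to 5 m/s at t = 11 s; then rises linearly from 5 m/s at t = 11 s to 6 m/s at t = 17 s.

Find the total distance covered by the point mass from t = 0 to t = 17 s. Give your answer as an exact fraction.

Distance (not displacement) is the total path length: add the absolute areas under v-t.
0–3 s: v = 0 at t = 12/13 s; triangle areas 24/13 + 243/26 = 291/26 m
3–7 s: |½(9 + 3)(4)| = 24 m
7–11 s: |½(3 + 5)(4)| = 16 m
11–17 s: |½(5 + 6)(6)| = 33 m
Total distance = 2189/26 m

2189/26 m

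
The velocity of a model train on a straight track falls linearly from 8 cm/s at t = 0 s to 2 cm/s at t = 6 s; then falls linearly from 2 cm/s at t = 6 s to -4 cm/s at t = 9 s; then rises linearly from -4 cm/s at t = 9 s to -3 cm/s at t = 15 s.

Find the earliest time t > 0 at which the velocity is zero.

v changes sign on 6–9 s (from 2 to -4); the graph is linear there, so v = 0 at t = 6 + (-2)·(9 − 6)/(-4 − 2) = 7 s.

t = 7 s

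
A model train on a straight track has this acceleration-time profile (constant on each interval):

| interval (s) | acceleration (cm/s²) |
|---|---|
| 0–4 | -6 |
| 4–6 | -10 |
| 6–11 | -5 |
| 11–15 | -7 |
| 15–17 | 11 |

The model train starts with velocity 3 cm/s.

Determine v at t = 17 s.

-72 cm/s

Δv equals the area under the a-t graph; then v = v₀ + Δv.
0–4 s: -6 × 4 = -24 cm/s
4–6 s: -10 × 2 = -20 cm/s
6–11 s: -5 × 5 = -25 cm/s
11–15 s: -7 × 4 = -28 cm/s
15–17 s: 11 × 2 = 22 cm/s
Δv = -75 cm/s, so v(17) = 3 + (-75) = -72 cm/s.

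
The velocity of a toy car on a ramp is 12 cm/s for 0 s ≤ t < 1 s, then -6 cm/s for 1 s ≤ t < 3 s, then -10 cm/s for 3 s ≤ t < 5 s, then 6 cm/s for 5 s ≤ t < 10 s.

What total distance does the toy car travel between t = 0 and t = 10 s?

Distance (not displacement) is the total path length: add the absolute areas under v-t.
0–1 s: |12| × 1 = 12 cm
1–3 s: |-6| × 2 = 12 cm
3–5 s: |-10| × 2 = 20 cm
5–10 s: |6| × 5 = 30 cm
Total distance = 74 cm

74 cm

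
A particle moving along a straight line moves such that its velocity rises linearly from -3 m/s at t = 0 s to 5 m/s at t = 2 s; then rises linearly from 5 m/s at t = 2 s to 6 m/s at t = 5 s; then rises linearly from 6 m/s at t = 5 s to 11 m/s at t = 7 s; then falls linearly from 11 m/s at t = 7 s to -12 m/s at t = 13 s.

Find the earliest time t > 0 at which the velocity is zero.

v changes sign on 0–2 s (from -3 to 5); the graph is linear there, so v = 0 at t = 0 + (3)·(2 − 0)/(5 − -3) = 0.75 s.

t = 0.75 s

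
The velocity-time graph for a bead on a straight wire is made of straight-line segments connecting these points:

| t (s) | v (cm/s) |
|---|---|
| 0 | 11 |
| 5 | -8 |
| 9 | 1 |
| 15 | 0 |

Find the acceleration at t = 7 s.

2.25 cm/s²

Acceleration is the slope of the v-t graph on 5–9 s: (1 − -8)/(9 − 5) = 2.25 cm/s².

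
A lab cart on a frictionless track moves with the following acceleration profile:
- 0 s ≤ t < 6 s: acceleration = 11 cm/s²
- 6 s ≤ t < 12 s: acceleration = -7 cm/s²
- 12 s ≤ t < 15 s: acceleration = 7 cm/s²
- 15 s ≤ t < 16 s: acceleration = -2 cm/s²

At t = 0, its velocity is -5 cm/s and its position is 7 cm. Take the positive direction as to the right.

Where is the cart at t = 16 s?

542.5 cm

On each constant-a segment, Δv = aΔt and Δx = v₀Δt + ½aΔt²; chain segment to segment.
0–6 s: v starts -5 cm/s; Δx = -5·6 + ½·11·6² = 168 cm; v ends 61 cm/s.
6–12 s: v starts 61 cm/s; Δx = 61·6 + ½·-7·6² = 240 cm; v ends 19 cm/s.
12–15 s: v starts 19 cm/s; Δx = 19·3 + ½·7·3² = 88.5 cm; v ends 40 cm/s.
15–16 s: v starts 40 cm/s; Δx = 40·1 + ½·-2·1² = 39 cm; v ends 38 cm/s.
x(16) = 7 + Σ Δx = 542.5 cm.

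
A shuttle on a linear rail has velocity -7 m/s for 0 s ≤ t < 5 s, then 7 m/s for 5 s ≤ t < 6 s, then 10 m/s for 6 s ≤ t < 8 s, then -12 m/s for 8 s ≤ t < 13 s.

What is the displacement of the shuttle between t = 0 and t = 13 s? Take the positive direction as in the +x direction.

-68 m

Net displacement equals the area under the velocity-time graph (areas below the axis count negative).
0–5 s: -7 × 5 = -35 m
5–6 s: 7 × 1 = 7 m
6–8 s: 10 × 2 = 20 m
8–13 s: -12 × 5 = -60 m
Net displacement = -68 m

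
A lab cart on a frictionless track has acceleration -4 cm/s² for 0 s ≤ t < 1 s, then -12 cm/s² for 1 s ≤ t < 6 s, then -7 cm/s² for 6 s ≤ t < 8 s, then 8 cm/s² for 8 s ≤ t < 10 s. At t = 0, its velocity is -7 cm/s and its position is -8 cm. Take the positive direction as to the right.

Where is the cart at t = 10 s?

-532 cm

On each constant-a segment, Δv = aΔt and Δx = v₀Δt + ½aΔt²; chain segment to segment.
0–1 s: v starts -7 cm/s; Δx = -7·1 + ½·-4·1² = -9 cm; v ends -11 cm/s.
1–6 s: v starts -11 cm/s; Δx = -11·5 + ½·-12·5² = -205 cm; v ends -71 cm/s.
6–8 s: v starts -71 cm/s; Δx = -71·2 + ½·-7·2² = -156 cm; v ends -85 cm/s.
8–10 s: v starts -85 cm/s; Δx = -85·2 + ½·8·2² = -154 cm; v ends -69 cm/s.
x(10) = -8 + Σ Δx = -532 cm.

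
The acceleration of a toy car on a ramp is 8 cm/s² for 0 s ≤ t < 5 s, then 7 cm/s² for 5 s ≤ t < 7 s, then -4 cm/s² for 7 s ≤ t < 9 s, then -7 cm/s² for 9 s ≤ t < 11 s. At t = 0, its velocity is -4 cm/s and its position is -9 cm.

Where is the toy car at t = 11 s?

319 cm

On each constant-a segment, Δv = aΔt and Δx = v₀Δt + ½aΔt²; chain segment to segment.
0–5 s: v starts -4 cm/s; Δx = -4·5 + ½·8·5² = 80 cm; v ends 36 cm/s.
5–7 s: v starts 36 cm/s; Δx = 36·2 + ½·7·2² = 86 cm; v ends 50 cm/s.
7–9 s: v starts 50 cm/s; Δx = 50·2 + ½·-4·2² = 92 cm; v ends 42 cm/s.
9–11 s: v starts 42 cm/s; Δx = 42·2 + ½·-7·2² = 70 cm; v ends 28 cm/s.
x(11) = -9 + Σ Δx = 319 cm.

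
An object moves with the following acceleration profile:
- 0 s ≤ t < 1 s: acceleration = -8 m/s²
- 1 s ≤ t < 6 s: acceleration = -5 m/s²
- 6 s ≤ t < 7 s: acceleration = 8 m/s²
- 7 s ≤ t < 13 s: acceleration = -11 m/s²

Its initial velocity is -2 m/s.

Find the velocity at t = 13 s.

Δv equals the area under the a-t graph; then v = v₀ + Δv.
0–1 s: -8 × 1 = -8 m/s
1–6 s: -5 × 5 = -25 m/s
6–7 s: 8 × 1 = 8 m/s
7–13 s: -11 × 6 = -66 m/s
Δv = -91 m/s, so v(13) = -2 + (-91) = -93 m/s.

-93 m/s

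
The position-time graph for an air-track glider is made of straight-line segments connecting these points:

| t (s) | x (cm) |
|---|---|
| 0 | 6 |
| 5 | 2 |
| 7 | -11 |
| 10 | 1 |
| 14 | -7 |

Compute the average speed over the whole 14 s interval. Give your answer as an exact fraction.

37/14 cm/s

Average speed = (total path length)/(elapsed time); on a piecewise-linear x-t graph the path length is Σ|Δx|.
0–5 s: |Δx| = |2 − 6| = 4 cm
5–7 s: |Δx| = |-11 − 2| = 13 cm
7–10 s: |Δx| = |1 − -11| = 12 cm
10–14 s: |Δx| = |-7 − 1| = 8 cm
Total path = 37 cm; average speed = 37/14 = 37/14 cm/s.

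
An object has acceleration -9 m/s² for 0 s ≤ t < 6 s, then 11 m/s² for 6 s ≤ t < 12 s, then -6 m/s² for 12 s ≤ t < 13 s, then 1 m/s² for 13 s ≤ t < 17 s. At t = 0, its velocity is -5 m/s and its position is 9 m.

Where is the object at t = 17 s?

-323 m

On each constant-a segment, Δv = aΔt and Δx = v₀Δt + ½aΔt²; chain segment to segment.
0–6 s: v starts -5 m/s; Δx = -5·6 + ½·-9·6² = -192 m; v ends -59 m/s.
6–12 s: v starts -59 m/s; Δx = -59·6 + ½·11·6² = -156 m; v ends 7 m/s.
12–13 s: v starts 7 m/s; Δx = 7·1 + ½·-6·1² = 4 m; v ends 1 m/s.
13–17 s: v starts 1 m/s; Δx = 1·4 + ½·1·4² = 12 m; v ends 5 m/s.
x(17) = 9 + Σ Δx = -323 m.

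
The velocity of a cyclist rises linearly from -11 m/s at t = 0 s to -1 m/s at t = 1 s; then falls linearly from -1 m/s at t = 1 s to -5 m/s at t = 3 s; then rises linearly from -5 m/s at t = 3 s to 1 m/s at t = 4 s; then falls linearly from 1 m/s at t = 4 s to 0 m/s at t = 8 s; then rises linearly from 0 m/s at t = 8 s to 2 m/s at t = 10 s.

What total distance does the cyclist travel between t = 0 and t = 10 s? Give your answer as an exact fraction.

Distance (not displacement) is the total path length: add the absolute areas under v-t.
0–1 s: |½(-11 + -1)(1)| = 6 m
1–3 s: |½(-1 + -5)(2)| = 6 m
3–4 s: v = 0 at t = 23/6 s; triangle areas 25/12 + 1/12 = 13/6 m
4–8 s: |½(1 + 0)(4)| = 2 m
8–10 s: |½(0 + 2)(2)| = 2 m
Total distance = 109/6 m

109/6 m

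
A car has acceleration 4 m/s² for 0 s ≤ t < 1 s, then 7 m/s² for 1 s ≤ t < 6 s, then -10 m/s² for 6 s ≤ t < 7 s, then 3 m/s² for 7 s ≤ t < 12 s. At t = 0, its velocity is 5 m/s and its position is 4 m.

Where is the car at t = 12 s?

On each constant-a segment, Δv = aΔt and Δx = v₀Δt + ½aΔt²; chain segment to segment.
0–1 s: v starts 5 m/s; Δx = 5·1 + ½·4·1² = 7 m; v ends 9 m/s.
1–6 s: v starts 9 m/s; Δx = 9·5 + ½·7·5² = 132.5 m; v ends 44 m/s.
6–7 s: v starts 44 m/s; Δx = 44·1 + ½·-10·1² = 39 m; v ends 34 m/s.
7–12 s: v starts 34 m/s; Δx = 34·5 + ½·3·5² = 207.5 m; v ends 49 m/s.
x(12) = 4 + Σ Δx = 390 m.

390 m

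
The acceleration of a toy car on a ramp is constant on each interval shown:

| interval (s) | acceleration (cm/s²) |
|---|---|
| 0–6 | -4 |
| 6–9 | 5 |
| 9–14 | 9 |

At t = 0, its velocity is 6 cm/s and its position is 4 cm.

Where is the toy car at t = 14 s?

On each constant-a segment, Δv = aΔt and Δx = v₀Δt + ½aΔt²; chain segment to segment.
0–6 s: v starts 6 cm/s; Δx = 6·6 + ½·-4·6² = -36 cm; v ends -18 cm/s.
6–9 s: v starts -18 cm/s; Δx = -18·3 + ½·5·3² = -31.5 cm; v ends -3 cm/s.
9–14 s: v starts -3 cm/s; Δx = -3·5 + ½·9·5² = 97.5 cm; v ends 42 cm/s.
x(14) = 4 + Σ Δx = 34 cm.

34 cm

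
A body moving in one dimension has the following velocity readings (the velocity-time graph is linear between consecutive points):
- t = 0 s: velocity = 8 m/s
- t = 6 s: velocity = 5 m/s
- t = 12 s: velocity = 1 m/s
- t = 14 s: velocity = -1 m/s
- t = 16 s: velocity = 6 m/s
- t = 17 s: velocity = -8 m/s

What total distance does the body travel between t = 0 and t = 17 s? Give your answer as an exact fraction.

468/7 m

Total distance travelled is ∫|v| dt — sum the magnitudes of each area piece.
0–6 s: |½(8 + 5)(6)| = 39 m
6–12 s: |½(5 + 1)(6)| = 18 m
12–14 s: v = 0 at t = 13 s; triangle areas 0.5 + 0.5 = 1 m
14–16 s: v = 0 at t = 100/7 s; triangle areas 1/7 + 36/7 = 37/7 m
16–17 s: v = 0 at t = 115/7 s; triangle areas 9/7 + 16/7 = 25/7 m
Total distance = 468/7 m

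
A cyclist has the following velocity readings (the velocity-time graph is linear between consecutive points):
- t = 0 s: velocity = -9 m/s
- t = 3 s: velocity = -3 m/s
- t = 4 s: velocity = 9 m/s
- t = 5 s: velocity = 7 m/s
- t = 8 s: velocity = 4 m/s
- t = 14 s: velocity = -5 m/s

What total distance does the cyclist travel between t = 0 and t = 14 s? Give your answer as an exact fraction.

Distance (not displacement) is the total path length: add the absolute areas under v-t.
0–3 s: |½(-9 + -3)(3)| = 18 m
3–4 s: v = 0 at t = 3.25 s; triangle areas 0.375 + 3.375 = 3.75 m
4–5 s: |½(9 + 7)(1)| = 8 m
5–8 s: |½(7 + 4)(3)| = 16.5 m
8–14 s: v = 0 at t = 32/3 s; triangle areas 16/3 + 25/3 = 41/3 m
Total distance = 719/12 m

719/12 m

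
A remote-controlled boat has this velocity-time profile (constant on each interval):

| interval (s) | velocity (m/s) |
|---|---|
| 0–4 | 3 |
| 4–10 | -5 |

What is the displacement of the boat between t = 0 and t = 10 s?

-18 m

Displacement is the signed area under the v-t curve.
0–4 s: 3 × 4 = 12 m
4–10 s: -5 × 6 = -30 m
Net displacement = -18 m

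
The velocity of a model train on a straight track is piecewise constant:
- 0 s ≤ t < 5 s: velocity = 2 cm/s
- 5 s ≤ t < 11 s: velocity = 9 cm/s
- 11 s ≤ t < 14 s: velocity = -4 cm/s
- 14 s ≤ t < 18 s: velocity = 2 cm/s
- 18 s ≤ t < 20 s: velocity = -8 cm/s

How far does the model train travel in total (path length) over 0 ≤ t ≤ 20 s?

100 cm

Distance (not displacement) is the total path length: add the absolute areas under v-t.
0–5 s: |2| × 5 = 10 cm
5–11 s: |9| × 6 = 54 cm
11–14 s: |-4| × 3 = 12 cm
14–18 s: |2| × 4 = 8 cm
18–20 s: |-8| × 2 = 16 cm
Total distance = 100 cm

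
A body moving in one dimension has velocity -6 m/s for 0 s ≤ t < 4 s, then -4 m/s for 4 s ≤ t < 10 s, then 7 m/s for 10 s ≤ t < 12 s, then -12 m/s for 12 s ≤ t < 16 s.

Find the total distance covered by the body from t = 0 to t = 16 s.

Total distance travelled is ∫|v| dt — sum the magnitudes of each area piece.
0–4 s: |-6| × 4 = 24 m
4–10 s: |-4| × 6 = 24 m
10–12 s: |7| × 2 = 14 m
12–16 s: |-12| × 4 = 48 m
Total distance = 110 m

110 m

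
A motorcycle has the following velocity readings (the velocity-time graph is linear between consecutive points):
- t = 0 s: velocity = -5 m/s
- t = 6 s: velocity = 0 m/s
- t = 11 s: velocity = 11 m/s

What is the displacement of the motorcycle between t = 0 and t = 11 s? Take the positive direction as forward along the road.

Displacement is the signed area under the v-t curve.
0–6 s: ½(-5 + 0)(6) = -15 m
6–11 s: ½(0 + 11)(5) = 27.5 m
Net displacement = 12.5 m

12.5 m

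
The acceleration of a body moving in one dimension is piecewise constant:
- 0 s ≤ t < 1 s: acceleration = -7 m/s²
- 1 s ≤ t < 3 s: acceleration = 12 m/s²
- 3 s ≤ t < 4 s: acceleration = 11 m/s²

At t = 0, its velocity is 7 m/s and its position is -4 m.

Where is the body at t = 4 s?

On each constant-a segment, Δv = aΔt and Δx = v₀Δt + ½aΔt²; chain segment to segment.
0–1 s: v starts 7 m/s; Δx = 7·1 + ½·-7·1² = 3.5 m; v ends 0 m/s.
1–3 s: v starts 0 m/s; Δx = 0·2 + ½·12·2² = 24 m; v ends 24 m/s.
3–4 s: v starts 24 m/s; Δx = 24·1 + ½·11·1² = 29.5 m; v ends 35 m/s.
x(4) = -4 + Σ Δx = 53 m.

53 m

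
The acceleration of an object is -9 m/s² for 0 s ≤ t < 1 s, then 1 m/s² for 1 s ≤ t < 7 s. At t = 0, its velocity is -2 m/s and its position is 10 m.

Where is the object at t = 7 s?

On each constant-a segment, Δv = aΔt and Δx = v₀Δt + ½aΔt²; chain segment to segment.
0–1 s: v starts -2 m/s; Δx = -2·1 + ½·-9·1² = -6.5 m; v ends -11 m/s.
1–7 s: v starts -11 m/s; Δx = -11·6 + ½·1·6² = -48 m; v ends -5 m/s.
x(7) = 10 + Σ Δx = -44.5 m.

-44.5 m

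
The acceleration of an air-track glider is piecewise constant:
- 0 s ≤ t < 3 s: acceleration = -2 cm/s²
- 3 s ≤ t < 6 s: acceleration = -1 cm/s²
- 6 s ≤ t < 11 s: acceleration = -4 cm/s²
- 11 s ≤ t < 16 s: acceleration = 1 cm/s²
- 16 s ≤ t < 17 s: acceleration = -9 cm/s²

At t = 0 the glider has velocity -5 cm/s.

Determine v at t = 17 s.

Δv equals the area under the a-t graph; then v = v₀ + Δv.
0–3 s: -2 × 3 = -6 cm/s
3–6 s: -1 × 3 = -3 cm/s
6–11 s: -4 × 5 = -20 cm/s
11–16 s: 1 × 5 = 5 cm/s
16–17 s: -9 × 1 = -9 cm/s
Δv = -33 cm/s, so v(17) = -5 + (-33) = -38 cm/s.

-38 cm/s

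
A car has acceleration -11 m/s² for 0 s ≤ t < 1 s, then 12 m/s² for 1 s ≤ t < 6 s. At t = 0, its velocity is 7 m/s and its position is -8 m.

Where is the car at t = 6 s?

On each constant-a segment, Δv = aΔt and Δx = v₀Δt + ½aΔt²; chain segment to segment.
0–1 s: v starts 7 m/s; Δx = 7·1 + ½·-11·1² = 1.5 m; v ends -4 m/s.
1–6 s: v starts -4 m/s; Δx = -4·5 + ½·12·5² = 130 m; v ends 56 m/s.
x(6) = -8 + Σ Δx = 123.5 m.

123.5 m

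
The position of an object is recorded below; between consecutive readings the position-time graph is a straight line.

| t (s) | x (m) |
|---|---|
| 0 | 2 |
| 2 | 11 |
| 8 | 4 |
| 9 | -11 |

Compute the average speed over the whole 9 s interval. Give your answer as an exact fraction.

31/9 m/s

Average speed = (total path length)/(elapsed time); on a piecewise-linear x-t graph the path length is Σ|Δx|.
0–2 s: |Δx| = |11 − 2| = 9 m
2–8 s: |Δx| = |4 − 11| = 7 m
8–9 s: |Δx| = |-11 − 4| = 15 m
Total path = 31 m; average speed = 31/9 = 31/9 m/s.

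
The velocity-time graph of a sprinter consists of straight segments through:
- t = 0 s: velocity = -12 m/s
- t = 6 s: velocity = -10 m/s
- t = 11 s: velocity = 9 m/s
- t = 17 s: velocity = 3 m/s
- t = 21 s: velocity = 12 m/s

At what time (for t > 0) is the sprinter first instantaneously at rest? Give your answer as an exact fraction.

t = 164/19 s

v changes sign on 6–11 s (from -10 to 9); the graph is linear there, so v = 0 at t = 6 + (10)·(11 − 6)/(9 − -10) = 164/19 s.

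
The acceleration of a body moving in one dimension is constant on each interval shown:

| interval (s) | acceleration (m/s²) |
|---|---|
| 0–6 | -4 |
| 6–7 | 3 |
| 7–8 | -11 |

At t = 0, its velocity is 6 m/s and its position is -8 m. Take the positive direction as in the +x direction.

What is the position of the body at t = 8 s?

-81 m

On each constant-a segment, Δv = aΔt and Δx = v₀Δt + ½aΔt²; chain segment to segment.
0–6 s: v starts 6 m/s; Δx = 6·6 + ½·-4·6² = -36 m; v ends -18 m/s.
6–7 s: v starts -18 m/s; Δx = -18·1 + ½·3·1² = -16.5 m; v ends -15 m/s.
7–8 s: v starts -15 m/s; Δx = -15·1 + ½·-11·1² = -20.5 m; v ends -26 m/s.
x(8) = -8 + Σ Δx = -81 m.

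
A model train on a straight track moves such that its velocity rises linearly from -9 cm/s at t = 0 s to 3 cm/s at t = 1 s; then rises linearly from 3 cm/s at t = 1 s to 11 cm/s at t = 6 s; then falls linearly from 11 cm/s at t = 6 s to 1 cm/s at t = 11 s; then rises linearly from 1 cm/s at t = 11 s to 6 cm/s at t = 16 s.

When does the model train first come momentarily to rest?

t = 0.75 s

v changes sign on 0–1 s (from -9 to 3); the graph is linear there, so v = 0 at t = 0 + (9)·(1 − 0)/(3 − -9) = 0.75 s.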